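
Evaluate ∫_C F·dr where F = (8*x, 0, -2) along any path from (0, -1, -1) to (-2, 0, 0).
14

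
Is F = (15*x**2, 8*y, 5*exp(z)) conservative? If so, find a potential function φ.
Yes, F is conservative. φ = 5*x**3 + 4*y**2 + 5*exp(z)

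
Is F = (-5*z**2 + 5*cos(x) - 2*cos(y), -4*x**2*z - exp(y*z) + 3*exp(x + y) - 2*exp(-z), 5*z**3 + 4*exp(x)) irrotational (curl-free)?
No, ∇×F = (4*x**2 + y*exp(y*z) - 2*exp(-z), -10*z - 4*exp(x), -8*x*z + 3*exp(x + y) - 2*sin(y))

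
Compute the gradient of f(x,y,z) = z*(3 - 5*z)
(0, 0, 3 - 10*z)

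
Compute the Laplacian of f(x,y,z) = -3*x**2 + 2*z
-6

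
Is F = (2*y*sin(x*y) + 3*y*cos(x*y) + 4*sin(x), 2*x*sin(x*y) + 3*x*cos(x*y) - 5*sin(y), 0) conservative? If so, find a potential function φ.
Yes, F is conservative. φ = 3*sin(x*y) - 4*cos(x) + 5*cos(y) - 2*cos(x*y)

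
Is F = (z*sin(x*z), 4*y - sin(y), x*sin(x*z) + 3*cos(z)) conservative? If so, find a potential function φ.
Yes, F is conservative. φ = 2*y**2 + 3*sin(z) + cos(y) - cos(x*z)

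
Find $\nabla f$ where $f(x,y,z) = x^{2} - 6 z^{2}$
(2*x, 0, -12*z)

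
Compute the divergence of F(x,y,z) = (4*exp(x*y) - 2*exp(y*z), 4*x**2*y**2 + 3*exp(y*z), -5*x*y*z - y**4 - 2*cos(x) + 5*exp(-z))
8*x**2*y - 5*x*y + 4*y*exp(x*y) + 3*z*exp(y*z) - 5*exp(-z)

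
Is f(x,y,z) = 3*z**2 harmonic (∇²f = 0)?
No, ∇²f = 6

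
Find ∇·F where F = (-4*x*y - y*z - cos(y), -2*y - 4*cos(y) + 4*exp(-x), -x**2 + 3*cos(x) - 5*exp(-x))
-4*y + 4*sin(y) - 2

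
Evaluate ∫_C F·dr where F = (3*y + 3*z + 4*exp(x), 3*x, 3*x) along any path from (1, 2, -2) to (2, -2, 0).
-12 - 4*E + 4*exp(2)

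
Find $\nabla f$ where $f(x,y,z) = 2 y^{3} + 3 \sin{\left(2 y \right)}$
(0, 6*y**2 + 6*cos(2*y), 0)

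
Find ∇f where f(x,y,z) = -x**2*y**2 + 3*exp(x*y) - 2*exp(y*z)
(y*(-2*x*y + 3*exp(x*y)), -2*x**2*y + 3*x*exp(x*y) - 2*z*exp(y*z), -2*y*exp(y*z))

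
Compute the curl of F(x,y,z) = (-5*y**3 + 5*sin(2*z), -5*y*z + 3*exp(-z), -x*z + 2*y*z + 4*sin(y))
(5*y + 2*z + 4*cos(y) + 3*exp(-z), z + 10*cos(2*z), 15*y**2)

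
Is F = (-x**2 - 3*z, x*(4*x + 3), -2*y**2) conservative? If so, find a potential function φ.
No, ∇×F = (-4*y, -3, 8*x + 3) ≠ 0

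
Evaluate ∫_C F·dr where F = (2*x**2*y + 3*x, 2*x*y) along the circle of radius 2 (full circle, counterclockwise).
-8*pi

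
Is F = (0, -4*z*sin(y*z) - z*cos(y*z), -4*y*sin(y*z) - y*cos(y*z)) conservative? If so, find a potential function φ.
Yes, F is conservative. φ = -sin(y*z) + 4*cos(y*z)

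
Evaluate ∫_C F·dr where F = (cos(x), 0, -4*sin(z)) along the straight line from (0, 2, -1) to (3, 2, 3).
4*cos(3) - 4*cos(1) + sin(3)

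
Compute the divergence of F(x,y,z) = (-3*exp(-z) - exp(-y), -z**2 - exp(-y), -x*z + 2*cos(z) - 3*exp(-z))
-x - 2*sin(z) + 3*exp(-z) + exp(-y)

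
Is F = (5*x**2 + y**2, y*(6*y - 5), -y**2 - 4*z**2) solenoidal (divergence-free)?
No, ∇·F = 10*x + 12*y - 8*z - 5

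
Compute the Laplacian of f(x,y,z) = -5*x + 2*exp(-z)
2*exp(-z)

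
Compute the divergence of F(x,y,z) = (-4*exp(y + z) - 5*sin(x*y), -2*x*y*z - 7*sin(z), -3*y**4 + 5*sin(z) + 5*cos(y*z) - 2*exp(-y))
-2*x*z - 5*y*sin(y*z) - 5*y*cos(x*y) + 5*cos(z)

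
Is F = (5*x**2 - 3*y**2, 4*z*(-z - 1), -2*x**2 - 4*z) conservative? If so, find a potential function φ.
No, ∇×F = (8*z + 4, 4*x, 6*y) ≠ 0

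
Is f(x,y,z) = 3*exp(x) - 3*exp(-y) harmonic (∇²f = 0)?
No, ∇²f = 3*exp(x) - 3*exp(-y)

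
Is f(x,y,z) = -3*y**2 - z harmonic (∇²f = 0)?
No, ∇²f = -6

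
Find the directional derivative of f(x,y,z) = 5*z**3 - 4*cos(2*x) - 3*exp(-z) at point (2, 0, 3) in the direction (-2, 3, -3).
-sqrt(22)*(16*exp(3)*sin(4) + 9 + 405*exp(3))*exp(-3)/22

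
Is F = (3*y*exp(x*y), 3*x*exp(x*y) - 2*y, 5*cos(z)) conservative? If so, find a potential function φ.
Yes, F is conservative. φ = -y**2 + 3*exp(x*y) + 5*sin(z)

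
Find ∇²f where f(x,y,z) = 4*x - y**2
-2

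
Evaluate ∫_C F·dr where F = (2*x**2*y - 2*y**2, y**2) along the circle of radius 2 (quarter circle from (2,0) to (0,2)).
40/3 - 2*pi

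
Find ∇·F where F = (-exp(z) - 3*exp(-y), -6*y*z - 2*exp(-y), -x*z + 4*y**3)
-x - 6*z + 2*exp(-y)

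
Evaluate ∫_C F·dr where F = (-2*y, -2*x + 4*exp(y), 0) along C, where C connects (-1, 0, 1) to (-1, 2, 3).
4*exp(2)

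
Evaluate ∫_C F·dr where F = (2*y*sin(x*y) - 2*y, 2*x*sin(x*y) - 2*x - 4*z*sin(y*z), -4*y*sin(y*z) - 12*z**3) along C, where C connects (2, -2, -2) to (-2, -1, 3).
-207 + 4*cos(3) - 2*cos(2) - 2*cos(4)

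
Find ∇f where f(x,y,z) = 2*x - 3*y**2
(2, -6*y, 0)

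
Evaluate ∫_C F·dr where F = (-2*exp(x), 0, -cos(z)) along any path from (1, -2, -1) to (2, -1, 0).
-2*exp(2) - sin(1) + 2*E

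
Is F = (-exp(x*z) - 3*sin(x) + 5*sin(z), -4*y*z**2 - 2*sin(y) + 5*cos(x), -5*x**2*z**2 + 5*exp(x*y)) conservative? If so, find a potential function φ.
No, ∇×F = (5*x*exp(x*y) + 8*y*z, 10*x*z**2 - x*exp(x*z) - 5*y*exp(x*y) + 5*cos(z), -5*sin(x)) ≠ 0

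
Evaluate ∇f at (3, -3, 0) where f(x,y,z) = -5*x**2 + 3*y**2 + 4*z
(-30, -18, 4)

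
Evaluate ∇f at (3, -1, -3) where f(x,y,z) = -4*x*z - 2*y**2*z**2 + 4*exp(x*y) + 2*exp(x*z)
(-4*exp(-3) - 6*exp(-9) + 12, 12*exp(-3) + 36, 6*exp(-9))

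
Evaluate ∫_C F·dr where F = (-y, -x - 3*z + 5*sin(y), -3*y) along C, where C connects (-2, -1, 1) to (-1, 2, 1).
-5 - 5*cos(2) + 5*cos(1)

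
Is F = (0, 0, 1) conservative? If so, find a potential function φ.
Yes, F is conservative. φ = z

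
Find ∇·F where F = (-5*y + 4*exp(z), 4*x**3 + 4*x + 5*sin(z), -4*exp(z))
-4*exp(z)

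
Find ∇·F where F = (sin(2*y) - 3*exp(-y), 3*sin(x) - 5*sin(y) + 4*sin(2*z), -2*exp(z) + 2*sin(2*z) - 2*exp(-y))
-2*exp(z) - 5*cos(y) + 4*cos(2*z)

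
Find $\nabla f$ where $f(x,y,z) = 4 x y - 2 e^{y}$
(4*y, 4*x - 2*exp(y), 0)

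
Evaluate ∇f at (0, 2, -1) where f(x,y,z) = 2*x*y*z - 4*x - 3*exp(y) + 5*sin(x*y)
(2, -3*exp(2), 0)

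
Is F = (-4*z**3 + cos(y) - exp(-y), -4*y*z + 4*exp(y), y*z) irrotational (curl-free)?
No, ∇×F = (4*y + z, -12*z**2, sin(y) - exp(-y))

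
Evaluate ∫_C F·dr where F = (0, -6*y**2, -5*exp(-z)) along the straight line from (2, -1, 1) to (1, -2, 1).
14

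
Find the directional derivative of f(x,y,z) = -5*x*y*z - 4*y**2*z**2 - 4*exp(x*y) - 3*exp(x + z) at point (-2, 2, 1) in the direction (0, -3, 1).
3*sqrt(10)*(-exp(3) - 8 + 2*exp(4))*exp(-4)/10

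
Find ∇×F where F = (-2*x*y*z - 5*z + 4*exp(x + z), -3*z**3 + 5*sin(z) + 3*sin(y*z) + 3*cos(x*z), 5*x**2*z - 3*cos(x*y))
(3*x*sin(x*y) + 3*x*sin(x*z) - 3*y*cos(y*z) + 9*z**2 - 5*cos(z), -2*x*y - 10*x*z - 3*y*sin(x*y) + 4*exp(x + z) - 5, z*(2*x - 3*sin(x*z)))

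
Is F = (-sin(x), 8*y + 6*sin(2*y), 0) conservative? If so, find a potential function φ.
Yes, F is conservative. φ = 4*y**2 + cos(x) - 3*cos(2*y)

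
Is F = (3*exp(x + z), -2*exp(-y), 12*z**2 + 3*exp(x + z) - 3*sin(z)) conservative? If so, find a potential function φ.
Yes, F is conservative. φ = 4*z**3 + 3*exp(x + z) + 3*cos(z) + 2*exp(-y)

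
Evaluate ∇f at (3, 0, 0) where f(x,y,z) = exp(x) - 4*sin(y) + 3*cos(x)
(-3*sin(3) + exp(3), -4, 0)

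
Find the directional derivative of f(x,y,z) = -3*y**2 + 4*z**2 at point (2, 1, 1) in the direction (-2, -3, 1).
13*sqrt(14)/7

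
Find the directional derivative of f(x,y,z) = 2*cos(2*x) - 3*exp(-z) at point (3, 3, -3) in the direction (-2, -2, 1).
8*sin(6)/3 + exp(3)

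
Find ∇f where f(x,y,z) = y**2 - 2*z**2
(0, 2*y, -4*z)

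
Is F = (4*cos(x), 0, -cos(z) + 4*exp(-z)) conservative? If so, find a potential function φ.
Yes, F is conservative. φ = 4*sin(x) - sin(z) - 4*exp(-z)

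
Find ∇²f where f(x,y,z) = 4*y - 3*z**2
-6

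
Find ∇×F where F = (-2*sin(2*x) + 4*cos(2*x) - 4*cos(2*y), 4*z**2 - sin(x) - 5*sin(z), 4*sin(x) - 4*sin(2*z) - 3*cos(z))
(-8*z + 5*cos(z), -4*cos(x), -8*sin(2*y) - cos(x))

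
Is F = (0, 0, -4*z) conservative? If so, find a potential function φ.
Yes, F is conservative. φ = -2*z**2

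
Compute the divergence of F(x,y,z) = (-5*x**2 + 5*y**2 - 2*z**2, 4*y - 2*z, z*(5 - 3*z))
-10*x - 6*z + 9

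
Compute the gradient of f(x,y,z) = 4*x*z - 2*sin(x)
(4*z - 2*cos(x), 0, 4*x)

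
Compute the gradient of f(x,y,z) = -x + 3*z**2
(-1, 0, 6*z)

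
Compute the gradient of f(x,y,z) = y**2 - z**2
(0, 2*y, -2*z)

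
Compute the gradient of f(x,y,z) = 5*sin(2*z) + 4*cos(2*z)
(0, 0, -8*sin(2*z) + 10*cos(2*z))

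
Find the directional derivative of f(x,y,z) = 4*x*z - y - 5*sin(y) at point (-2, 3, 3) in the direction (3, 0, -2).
4*sqrt(13)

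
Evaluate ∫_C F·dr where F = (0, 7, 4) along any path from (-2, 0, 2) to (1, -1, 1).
-11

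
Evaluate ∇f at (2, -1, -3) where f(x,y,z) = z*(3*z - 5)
(0, 0, -23)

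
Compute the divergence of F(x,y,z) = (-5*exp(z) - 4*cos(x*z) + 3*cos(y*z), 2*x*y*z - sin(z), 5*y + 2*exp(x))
2*z*(x + 2*sin(x*z))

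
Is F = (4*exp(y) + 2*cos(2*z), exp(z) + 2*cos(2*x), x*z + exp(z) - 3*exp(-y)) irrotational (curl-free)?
No, ∇×F = (-exp(z) + 3*exp(-y), -z - 4*sin(2*z), -4*exp(y) - 4*sin(2*x))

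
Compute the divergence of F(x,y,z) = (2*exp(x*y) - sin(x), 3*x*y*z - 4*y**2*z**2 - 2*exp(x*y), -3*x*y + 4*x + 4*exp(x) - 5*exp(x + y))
3*x*z - 2*x*exp(x*y) - 8*y*z**2 + 2*y*exp(x*y) - cos(x)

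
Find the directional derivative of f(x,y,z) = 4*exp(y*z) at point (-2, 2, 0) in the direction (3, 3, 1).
8*sqrt(19)/19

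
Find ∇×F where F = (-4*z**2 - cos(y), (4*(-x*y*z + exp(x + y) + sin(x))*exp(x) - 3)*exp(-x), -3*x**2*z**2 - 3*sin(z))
(4*x*y, 2*z*(3*x*z - 4), -4*y*z + 4*exp(x + y) - sin(y) + 4*cos(x) + 3*exp(-x))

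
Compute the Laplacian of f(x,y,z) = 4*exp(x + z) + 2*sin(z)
8*exp(x + z) - 2*sin(z)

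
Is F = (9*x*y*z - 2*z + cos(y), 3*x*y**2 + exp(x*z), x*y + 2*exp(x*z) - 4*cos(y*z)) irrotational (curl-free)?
No, ∇×F = (-x*exp(x*z) + x + 4*z*sin(y*z), 9*x*y - y - 2*z*exp(x*z) - 2, -9*x*z + 3*y**2 + z*exp(x*z) + sin(y))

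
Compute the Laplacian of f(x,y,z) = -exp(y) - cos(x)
-exp(y) + cos(x)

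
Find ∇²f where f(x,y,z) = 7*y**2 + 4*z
14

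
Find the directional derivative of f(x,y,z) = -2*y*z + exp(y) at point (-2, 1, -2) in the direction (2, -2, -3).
2*sqrt(17)*(-E - 1)/17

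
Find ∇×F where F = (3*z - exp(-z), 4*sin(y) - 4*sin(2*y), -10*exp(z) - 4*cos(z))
(0, 3 + exp(-z), 0)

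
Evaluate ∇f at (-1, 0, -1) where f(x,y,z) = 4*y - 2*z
(0, 4, -2)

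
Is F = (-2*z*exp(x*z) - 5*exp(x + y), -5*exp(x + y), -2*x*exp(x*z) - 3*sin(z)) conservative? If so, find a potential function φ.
Yes, F is conservative. φ = -2*exp(x*z) - 5*exp(x + y) + 3*cos(z)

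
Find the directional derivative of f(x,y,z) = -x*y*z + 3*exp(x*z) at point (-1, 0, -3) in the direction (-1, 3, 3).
-9*sqrt(19)/19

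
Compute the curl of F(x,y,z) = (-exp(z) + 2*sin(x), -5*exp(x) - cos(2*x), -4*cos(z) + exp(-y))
(-exp(-y), -exp(z), -5*exp(x) + 2*sin(2*x))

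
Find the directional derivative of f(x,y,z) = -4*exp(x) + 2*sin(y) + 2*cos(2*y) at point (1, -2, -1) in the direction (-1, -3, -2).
sqrt(14)*(-3*cos(2) - 6*sin(4) + 2*E)/7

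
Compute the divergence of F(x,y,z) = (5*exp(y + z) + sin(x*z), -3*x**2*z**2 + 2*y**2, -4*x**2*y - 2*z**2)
4*y + z*cos(x*z) - 4*z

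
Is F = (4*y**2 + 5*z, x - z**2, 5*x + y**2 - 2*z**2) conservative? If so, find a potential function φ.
No, ∇×F = (2*y + 2*z, 0, 1 - 8*y) ≠ 0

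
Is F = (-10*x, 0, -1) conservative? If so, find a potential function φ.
Yes, F is conservative. φ = -5*x**2 - z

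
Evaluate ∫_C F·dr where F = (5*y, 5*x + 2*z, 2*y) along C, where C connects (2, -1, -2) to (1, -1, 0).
1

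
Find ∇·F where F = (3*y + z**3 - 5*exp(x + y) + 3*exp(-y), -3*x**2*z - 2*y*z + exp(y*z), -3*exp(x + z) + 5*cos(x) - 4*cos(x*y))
z*exp(y*z) - 2*z - 5*exp(x + y) - 3*exp(x + z)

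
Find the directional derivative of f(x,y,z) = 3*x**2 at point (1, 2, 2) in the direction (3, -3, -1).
18*sqrt(19)/19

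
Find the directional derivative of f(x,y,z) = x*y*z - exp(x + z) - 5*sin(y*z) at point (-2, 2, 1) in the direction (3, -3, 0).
sqrt(2)*(5*E*cos(2) - 1 + 4*E)*exp(-1)/2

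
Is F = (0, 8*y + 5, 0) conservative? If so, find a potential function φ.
Yes, F is conservative. φ = y*(4*y + 5)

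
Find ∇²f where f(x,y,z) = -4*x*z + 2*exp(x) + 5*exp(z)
2*exp(x) + 5*exp(z)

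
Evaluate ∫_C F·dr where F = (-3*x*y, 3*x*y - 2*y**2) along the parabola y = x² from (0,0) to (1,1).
-13/60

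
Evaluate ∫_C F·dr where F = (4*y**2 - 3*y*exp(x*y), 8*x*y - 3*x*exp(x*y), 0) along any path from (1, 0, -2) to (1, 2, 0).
19 - 3*exp(2)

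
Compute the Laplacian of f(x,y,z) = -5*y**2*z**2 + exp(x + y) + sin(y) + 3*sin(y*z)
-y**2*(3*sin(y*z) + 10) - 3*z**2*sin(y*z) - 10*z**2 + 2*exp(x + y) - sin(y)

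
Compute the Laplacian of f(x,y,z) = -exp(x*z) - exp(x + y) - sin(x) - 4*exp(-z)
-x**2*exp(x*z) - z**2*exp(x*z) - 2*exp(x + y) + sin(x) - 4*exp(-z)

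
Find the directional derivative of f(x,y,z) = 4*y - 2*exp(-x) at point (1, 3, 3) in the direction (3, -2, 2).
2*sqrt(17)*(3 - 4*E)*exp(-1)/17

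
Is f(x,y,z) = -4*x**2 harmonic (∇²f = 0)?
No, ∇²f = -8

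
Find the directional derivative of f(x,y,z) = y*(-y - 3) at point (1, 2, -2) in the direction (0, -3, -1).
21*sqrt(10)/10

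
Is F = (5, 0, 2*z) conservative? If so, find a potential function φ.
Yes, F is conservative. φ = 5*x + z**2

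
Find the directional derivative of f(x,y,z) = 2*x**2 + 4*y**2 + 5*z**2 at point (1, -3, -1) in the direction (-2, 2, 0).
-14*sqrt(2)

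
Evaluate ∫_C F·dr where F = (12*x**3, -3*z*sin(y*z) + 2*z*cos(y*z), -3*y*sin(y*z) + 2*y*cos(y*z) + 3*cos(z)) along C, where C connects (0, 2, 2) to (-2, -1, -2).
-4*sin(2) + 3*cos(2) - 2*sin(4) - 3*cos(4) + 48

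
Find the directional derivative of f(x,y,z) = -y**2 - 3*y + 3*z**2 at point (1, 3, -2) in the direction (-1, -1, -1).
7*sqrt(3)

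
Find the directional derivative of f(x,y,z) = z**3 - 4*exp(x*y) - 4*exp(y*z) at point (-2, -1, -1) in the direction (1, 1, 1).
sqrt(3)*(3 + 8*E + 12*exp(2))/3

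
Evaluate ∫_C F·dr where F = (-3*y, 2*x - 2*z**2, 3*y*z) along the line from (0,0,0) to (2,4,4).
52/3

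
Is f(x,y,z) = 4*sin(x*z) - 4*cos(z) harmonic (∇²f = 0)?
No, ∇²f = -4*x**2*sin(x*z) - 4*z**2*sin(x*z) + 4*cos(z)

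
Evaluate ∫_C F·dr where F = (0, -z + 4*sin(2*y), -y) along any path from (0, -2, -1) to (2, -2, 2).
6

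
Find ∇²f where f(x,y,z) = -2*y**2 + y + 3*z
-4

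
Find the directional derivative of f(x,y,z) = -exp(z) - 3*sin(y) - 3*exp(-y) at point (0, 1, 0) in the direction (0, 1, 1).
sqrt(2)*(-3*E*cos(1) - E + 3)*exp(-1)/2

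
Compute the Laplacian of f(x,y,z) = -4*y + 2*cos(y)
-2*cos(y)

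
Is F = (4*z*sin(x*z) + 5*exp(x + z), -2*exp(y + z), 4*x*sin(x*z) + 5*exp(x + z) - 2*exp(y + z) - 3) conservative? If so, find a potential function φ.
Yes, F is conservative. φ = -3*z + 5*exp(x + z) - 2*exp(y + z) - 4*cos(x*z)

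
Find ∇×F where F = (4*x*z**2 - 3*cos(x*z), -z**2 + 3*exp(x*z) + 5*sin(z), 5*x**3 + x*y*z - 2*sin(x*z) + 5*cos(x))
(x*z - 3*x*exp(x*z) + 2*z - 5*cos(z), -15*x**2 + 8*x*z + 3*x*sin(x*z) - y*z + 2*z*cos(x*z) + 5*sin(x), 3*z*exp(x*z))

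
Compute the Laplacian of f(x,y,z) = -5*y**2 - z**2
-12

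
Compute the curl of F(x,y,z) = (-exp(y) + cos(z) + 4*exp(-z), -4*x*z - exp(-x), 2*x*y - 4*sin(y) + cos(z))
(6*x - 4*cos(y), -2*y - sin(z) - 4*exp(-z), -4*z + exp(y) + exp(-x))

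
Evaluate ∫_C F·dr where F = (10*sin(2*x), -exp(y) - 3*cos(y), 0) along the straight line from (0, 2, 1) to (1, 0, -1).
-5*cos(2) + 3*sin(2) + 4 + exp(2)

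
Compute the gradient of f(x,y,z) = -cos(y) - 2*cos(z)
(0, sin(y), 2*sin(z))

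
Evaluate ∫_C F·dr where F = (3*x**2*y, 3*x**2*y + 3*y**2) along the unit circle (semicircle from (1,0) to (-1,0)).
-3*pi/8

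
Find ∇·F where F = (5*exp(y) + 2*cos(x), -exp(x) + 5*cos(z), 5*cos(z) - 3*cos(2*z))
-2*sin(x) - 5*sin(z) + 6*sin(2*z)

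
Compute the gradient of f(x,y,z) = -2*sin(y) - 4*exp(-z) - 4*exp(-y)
(0, -2*cos(y) + 4*exp(-y), 4*exp(-z))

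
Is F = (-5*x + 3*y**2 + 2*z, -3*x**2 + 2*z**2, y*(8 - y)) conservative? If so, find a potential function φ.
No, ∇×F = (-2*y - 4*z + 8, 2, -6*x - 6*y) ≠ 0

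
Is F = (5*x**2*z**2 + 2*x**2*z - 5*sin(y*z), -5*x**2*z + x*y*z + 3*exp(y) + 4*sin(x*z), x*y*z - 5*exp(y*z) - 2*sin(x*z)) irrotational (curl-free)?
No, ∇×F = (5*x**2 - x*y + x*z - 4*x*cos(x*z) - 5*z*exp(y*z), 10*x**2*z + 2*x**2 - y*z - 5*y*cos(y*z) + 2*z*cos(x*z), z*(-10*x + y + 4*cos(x*z) + 5*cos(y*z)))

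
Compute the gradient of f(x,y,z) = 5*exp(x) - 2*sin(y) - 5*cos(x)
(5*exp(x) + 5*sin(x), -2*cos(y), 0)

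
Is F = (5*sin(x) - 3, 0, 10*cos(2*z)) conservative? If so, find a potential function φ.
Yes, F is conservative. φ = -3*x + 5*sin(2*z) - 5*cos(x)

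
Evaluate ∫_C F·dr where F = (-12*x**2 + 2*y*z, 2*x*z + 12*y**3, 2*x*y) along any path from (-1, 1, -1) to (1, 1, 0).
-10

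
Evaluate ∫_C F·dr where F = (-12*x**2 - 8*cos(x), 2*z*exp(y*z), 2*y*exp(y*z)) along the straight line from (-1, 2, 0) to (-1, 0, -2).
0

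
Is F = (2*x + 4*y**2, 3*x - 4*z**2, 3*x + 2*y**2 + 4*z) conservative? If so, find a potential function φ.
No, ∇×F = (4*y + 8*z, -3, 3 - 8*y) ≠ 0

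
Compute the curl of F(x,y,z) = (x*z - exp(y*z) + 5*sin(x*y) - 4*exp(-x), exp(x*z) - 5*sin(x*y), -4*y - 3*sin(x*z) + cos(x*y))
(-x*exp(x*z) - x*sin(x*y) - 4, x - y*exp(y*z) + y*sin(x*y) + 3*z*cos(x*z), -5*x*cos(x*y) - 5*y*cos(x*y) + z*exp(x*z) + z*exp(y*z))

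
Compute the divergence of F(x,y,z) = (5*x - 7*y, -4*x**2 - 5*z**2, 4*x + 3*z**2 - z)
6*z + 4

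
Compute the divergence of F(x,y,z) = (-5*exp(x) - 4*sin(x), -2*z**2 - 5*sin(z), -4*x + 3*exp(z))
-5*exp(x) + 3*exp(z) - 4*cos(x)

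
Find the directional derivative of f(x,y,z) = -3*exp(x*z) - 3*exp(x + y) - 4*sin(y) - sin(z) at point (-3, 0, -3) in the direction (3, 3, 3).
sqrt(3)*(-4*exp(3) - 6 - exp(3)*cos(3) + 18*exp(12))*exp(-3)/3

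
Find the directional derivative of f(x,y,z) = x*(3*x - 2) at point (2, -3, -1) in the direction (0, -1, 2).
0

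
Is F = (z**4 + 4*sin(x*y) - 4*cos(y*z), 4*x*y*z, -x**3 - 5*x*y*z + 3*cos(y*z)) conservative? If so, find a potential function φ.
No, ∇×F = (-4*x*y - 5*x*z - 3*z*sin(y*z), 3*x**2 + 5*y*z + 4*y*sin(y*z) + 4*z**3, -4*x*cos(x*y) + 4*y*z - 4*z*sin(y*z)) ≠ 0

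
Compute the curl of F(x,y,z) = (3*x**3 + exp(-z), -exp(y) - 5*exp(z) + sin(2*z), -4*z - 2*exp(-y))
(5*exp(z) - 2*cos(2*z) + 2*exp(-y), -exp(-z), 0)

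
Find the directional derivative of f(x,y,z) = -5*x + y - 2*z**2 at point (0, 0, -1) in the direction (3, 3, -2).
-10*sqrt(22)/11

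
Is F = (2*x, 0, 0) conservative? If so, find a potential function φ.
Yes, F is conservative. φ = x**2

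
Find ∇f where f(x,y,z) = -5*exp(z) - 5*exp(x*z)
(-5*z*exp(x*z), 0, -5*x*exp(x*z) - 5*exp(z))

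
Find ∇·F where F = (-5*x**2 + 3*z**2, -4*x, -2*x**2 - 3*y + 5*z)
5 - 10*x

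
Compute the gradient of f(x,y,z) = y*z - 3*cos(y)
(0, z + 3*sin(y), y)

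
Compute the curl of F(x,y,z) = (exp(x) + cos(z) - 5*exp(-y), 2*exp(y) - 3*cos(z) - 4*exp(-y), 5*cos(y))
(-5*sin(y) - 3*sin(z), -sin(z), -5*exp(-y))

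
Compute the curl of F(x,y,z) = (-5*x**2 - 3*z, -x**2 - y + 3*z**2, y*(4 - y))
(-2*y - 6*z + 4, -3, -2*x)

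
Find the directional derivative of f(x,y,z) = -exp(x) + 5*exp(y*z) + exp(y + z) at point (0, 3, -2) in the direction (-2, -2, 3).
sqrt(17)*(65 + 2*exp(6) + exp(7))*exp(-6)/17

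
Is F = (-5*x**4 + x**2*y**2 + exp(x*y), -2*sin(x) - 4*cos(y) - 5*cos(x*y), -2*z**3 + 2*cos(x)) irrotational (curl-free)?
No, ∇×F = (0, 2*sin(x), -2*x**2*y - x*exp(x*y) + 5*y*sin(x*y) - 2*cos(x))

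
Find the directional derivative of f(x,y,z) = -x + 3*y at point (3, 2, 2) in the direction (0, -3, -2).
-9*sqrt(13)/13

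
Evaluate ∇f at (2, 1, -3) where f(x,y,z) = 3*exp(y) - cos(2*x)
(2*sin(4), 3*E, 0)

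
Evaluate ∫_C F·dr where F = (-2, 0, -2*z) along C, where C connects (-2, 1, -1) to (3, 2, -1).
-10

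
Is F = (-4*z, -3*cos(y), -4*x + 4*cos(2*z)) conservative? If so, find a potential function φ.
Yes, F is conservative. φ = -4*x*z - 3*sin(y) + 2*sin(2*z)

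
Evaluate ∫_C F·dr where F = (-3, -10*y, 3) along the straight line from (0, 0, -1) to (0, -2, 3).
-8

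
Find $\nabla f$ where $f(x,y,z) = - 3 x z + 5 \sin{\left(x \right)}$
(-3*z + 5*cos(x), 0, -3*x)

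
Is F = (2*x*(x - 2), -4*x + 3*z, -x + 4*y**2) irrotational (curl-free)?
No, ∇×F = (8*y - 3, 1, -4)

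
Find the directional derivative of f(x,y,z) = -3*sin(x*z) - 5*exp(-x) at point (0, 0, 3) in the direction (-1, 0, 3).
2*sqrt(10)/5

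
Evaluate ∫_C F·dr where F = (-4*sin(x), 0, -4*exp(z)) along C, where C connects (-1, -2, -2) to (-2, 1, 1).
4*((-E - cos(1) + cos(2))*exp(2) + 1)*exp(-2)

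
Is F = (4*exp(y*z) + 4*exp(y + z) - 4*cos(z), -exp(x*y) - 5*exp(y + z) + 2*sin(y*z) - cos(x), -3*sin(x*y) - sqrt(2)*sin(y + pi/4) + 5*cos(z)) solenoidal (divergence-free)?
No, ∇·F = -x*exp(x*y) + 2*z*cos(y*z) - 5*exp(y + z) - 5*sin(z)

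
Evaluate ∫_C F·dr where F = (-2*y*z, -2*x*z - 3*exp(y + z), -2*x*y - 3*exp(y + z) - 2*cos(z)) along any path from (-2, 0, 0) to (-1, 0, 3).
-3*exp(3) - 2*sin(3) + 3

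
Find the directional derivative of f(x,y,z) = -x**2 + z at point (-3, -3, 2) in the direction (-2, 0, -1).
-13*sqrt(5)/5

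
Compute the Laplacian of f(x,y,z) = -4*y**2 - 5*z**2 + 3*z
-18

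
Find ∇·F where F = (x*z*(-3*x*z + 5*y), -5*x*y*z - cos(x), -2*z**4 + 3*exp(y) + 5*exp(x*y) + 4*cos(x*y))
z*(-6*x*z - 5*x + 5*y - 8*z**2)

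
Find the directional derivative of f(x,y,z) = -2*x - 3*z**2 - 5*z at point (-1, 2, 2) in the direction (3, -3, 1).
-23*sqrt(19)/19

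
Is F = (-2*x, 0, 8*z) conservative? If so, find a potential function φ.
Yes, F is conservative. φ = -x**2 + 4*z**2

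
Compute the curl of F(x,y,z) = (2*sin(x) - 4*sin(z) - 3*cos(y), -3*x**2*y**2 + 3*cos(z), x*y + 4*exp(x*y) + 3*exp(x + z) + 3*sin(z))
(4*x*exp(x*y) + x + 3*sin(z), -4*y*exp(x*y) - y - 3*exp(x + z) - 4*cos(z), -6*x*y**2 - 3*sin(y))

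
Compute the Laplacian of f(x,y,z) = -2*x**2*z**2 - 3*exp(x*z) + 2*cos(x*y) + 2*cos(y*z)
-3*x**2*exp(x*z) - 2*x**2*cos(x*y) - 4*x**2 - 2*y**2*cos(x*y) - 2*y**2*cos(y*z) - 3*z**2*exp(x*z) - 2*z**2*cos(y*z) - 4*z**2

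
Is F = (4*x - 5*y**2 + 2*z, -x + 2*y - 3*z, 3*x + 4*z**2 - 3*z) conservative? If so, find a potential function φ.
No, ∇×F = (3, -1, 10*y - 1) ≠ 0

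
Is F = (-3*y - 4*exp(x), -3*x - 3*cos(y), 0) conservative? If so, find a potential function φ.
Yes, F is conservative. φ = -3*x*y - 4*exp(x) - 3*sin(y)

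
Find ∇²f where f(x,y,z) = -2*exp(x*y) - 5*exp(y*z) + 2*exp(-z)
-2*x**2*exp(x*y) - 2*y**2*exp(x*y) - 5*y**2*exp(y*z) - 5*z**2*exp(y*z) + 2*exp(-z)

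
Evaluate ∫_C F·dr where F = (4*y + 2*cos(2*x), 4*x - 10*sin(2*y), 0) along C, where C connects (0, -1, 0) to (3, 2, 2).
5*cos(4) + sin(6) - 5*cos(2) + 24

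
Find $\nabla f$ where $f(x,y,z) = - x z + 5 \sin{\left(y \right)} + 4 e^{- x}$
(-z - 4*exp(-x), 5*cos(y), -x)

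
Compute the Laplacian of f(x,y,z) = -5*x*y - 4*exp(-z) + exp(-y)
-4*exp(-z) + exp(-y)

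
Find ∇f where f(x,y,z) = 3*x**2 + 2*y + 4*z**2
(6*x, 2, 8*z)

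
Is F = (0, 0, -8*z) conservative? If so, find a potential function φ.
Yes, F is conservative. φ = -4*z**2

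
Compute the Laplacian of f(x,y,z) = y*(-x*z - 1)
0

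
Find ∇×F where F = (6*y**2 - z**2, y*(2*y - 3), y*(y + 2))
(2*y + 2, -2*z, -12*y)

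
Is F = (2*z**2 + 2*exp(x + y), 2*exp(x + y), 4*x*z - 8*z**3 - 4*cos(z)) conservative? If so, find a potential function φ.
Yes, F is conservative. φ = 2*x*z**2 - 2*z**4 + 2*exp(x + y) - 4*sin(z)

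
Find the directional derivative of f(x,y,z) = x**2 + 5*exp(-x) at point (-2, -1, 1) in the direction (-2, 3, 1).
sqrt(14)*(4 + 5*exp(2))/7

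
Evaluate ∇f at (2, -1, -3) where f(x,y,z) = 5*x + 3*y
(5, 3, 0)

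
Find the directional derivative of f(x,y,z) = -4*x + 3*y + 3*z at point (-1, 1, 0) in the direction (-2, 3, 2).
23*sqrt(17)/17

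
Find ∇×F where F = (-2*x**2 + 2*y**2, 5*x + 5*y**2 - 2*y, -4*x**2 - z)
(0, 8*x, 5 - 4*y)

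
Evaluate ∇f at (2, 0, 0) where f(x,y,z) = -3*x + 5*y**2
(-3, 0, 0)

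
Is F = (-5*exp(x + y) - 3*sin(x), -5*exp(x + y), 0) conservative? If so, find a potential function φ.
Yes, F is conservative. φ = -5*exp(x + y) + 3*cos(x)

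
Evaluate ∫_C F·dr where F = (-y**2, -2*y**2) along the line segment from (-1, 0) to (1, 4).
-160/3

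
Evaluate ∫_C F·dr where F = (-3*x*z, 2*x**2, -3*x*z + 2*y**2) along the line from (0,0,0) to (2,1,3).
-76/3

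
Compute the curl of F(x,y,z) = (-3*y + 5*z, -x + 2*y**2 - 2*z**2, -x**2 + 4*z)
(4*z, 2*x + 5, 2)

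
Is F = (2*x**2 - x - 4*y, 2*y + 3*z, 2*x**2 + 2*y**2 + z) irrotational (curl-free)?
No, ∇×F = (4*y - 3, -4*x, 4)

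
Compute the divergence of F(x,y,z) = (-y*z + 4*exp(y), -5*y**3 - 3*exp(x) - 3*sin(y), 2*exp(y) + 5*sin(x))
-15*y**2 - 3*cos(y)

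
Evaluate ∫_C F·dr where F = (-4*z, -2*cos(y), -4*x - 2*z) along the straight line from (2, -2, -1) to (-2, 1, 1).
-2*sin(2) - 2*sin(1)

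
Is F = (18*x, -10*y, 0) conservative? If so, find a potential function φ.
Yes, F is conservative. φ = 9*x**2 - 5*y**2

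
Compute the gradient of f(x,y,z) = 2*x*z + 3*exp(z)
(2*z, 0, 2*x + 3*exp(z))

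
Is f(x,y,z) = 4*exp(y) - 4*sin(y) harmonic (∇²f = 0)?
No, ∇²f = 4*exp(y) + 4*sin(y)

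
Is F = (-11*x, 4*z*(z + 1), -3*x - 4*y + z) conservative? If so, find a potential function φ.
No, ∇×F = (-8*z - 8, 3, 0) ≠ 0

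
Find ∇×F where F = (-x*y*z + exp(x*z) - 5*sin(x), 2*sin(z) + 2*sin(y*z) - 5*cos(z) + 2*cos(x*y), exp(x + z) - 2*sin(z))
(-2*y*cos(y*z) - 5*sin(z) - 2*cos(z), -x*y + x*exp(x*z) - exp(x + z), x*z - 2*y*sin(x*y))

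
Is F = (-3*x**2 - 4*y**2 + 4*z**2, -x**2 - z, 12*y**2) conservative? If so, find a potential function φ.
No, ∇×F = (24*y + 1, 8*z, -2*x + 8*y) ≠ 0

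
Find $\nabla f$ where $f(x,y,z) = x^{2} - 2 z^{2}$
(2*x, 0, -4*z)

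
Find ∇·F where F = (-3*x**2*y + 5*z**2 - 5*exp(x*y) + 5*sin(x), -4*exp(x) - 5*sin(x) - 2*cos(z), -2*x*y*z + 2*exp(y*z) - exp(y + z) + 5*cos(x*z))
-8*x*y - 5*x*sin(x*z) - 5*y*exp(x*y) + 2*y*exp(y*z) - exp(y + z) + 5*cos(x)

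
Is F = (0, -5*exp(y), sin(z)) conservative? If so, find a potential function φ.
Yes, F is conservative. φ = -5*exp(y) - cos(z)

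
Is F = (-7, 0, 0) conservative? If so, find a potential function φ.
Yes, F is conservative. φ = -7*x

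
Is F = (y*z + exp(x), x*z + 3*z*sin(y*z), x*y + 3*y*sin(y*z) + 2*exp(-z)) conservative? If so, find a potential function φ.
Yes, F is conservative. φ = x*y*z + exp(x) - 3*cos(y*z) - 2*exp(-z)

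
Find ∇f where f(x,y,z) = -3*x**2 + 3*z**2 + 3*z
(-6*x, 0, 6*z + 3)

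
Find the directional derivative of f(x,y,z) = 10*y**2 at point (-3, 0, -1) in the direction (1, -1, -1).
0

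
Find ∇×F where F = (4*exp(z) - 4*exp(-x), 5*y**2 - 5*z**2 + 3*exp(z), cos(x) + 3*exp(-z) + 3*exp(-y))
(10*z - 3*exp(z) - 3*exp(-y), 4*exp(z) + sin(x), 0)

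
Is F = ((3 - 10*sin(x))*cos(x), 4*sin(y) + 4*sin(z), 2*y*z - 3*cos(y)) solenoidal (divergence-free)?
No, ∇·F = 2*y - 3*sin(x) - 10*cos(2*x) + 4*cos(y)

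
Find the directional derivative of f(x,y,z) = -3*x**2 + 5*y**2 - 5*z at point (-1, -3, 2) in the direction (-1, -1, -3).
39*sqrt(11)/11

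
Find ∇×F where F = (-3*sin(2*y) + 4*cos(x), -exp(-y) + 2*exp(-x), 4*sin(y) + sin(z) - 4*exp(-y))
(4*cos(y) + 4*exp(-y), 0, 6*cos(2*y) - 2*exp(-x))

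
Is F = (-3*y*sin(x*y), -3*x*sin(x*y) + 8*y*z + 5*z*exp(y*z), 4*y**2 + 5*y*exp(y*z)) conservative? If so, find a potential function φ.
Yes, F is conservative. φ = 4*y**2*z + 5*exp(y*z) + 3*cos(x*y)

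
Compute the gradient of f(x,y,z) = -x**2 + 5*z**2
(-2*x, 0, 10*z)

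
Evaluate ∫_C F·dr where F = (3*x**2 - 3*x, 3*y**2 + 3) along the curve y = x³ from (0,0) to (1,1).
7/2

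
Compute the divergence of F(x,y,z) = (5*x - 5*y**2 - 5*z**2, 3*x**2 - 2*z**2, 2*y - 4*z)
1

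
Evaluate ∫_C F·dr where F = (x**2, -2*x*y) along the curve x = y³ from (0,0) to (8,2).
2368/15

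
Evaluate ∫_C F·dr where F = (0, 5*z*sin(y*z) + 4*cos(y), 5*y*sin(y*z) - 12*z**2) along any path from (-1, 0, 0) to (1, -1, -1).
-4*sin(1) - 5*cos(1) + 9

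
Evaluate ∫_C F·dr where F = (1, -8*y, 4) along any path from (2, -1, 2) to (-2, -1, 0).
-12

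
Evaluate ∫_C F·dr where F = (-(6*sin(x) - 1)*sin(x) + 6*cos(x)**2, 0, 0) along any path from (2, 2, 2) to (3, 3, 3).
3*sin(6) + cos(2) - cos(3) - 3*sin(4)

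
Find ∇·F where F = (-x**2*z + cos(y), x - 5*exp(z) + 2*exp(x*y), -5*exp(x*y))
2*x*(-z + exp(x*y))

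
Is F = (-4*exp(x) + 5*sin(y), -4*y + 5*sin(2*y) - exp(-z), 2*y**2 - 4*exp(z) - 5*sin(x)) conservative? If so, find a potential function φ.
No, ∇×F = (4*y - exp(-z), 5*cos(x), -5*cos(y)) ≠ 0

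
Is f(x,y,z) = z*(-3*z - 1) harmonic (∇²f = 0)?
No, ∇²f = -6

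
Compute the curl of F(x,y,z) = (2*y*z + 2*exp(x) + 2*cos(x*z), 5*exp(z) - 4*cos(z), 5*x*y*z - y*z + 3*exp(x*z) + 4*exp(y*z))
(5*x*z + 4*z*exp(y*z) - z - 5*exp(z) - 4*sin(z), -2*x*sin(x*z) - 5*y*z + 2*y - 3*z*exp(x*z), -2*z)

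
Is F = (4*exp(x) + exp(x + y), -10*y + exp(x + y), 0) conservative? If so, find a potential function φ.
Yes, F is conservative. φ = -5*y**2 + 4*exp(x) + exp(x + y)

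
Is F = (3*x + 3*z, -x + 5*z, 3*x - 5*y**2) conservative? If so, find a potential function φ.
No, ∇×F = (-10*y - 5, 0, -1) ≠ 0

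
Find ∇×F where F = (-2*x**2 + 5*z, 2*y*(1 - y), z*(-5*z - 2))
(0, 5, 0)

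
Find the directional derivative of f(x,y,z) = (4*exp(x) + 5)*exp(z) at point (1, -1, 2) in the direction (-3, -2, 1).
sqrt(14)*(5 - 8*E)*exp(2)/14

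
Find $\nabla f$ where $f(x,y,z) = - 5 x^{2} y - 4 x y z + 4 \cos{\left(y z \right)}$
(2*y*(-5*x - 2*z), -5*x**2 - 4*x*z - 4*z*sin(y*z), -4*y*(x + sin(y*z)))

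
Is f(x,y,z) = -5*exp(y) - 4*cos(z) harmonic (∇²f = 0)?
No, ∇²f = -5*exp(y) + 4*cos(z)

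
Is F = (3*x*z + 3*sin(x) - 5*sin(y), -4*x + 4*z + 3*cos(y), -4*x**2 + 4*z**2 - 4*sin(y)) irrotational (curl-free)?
No, ∇×F = (-4*cos(y) - 4, 11*x, 5*cos(y) - 4)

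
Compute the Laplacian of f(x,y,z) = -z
0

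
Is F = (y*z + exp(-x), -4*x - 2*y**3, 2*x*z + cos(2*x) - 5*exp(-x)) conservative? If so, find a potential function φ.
No, ∇×F = (0, y - 2*z + 2*sin(2*x) - 5*exp(-x), -z - 4) ≠ 0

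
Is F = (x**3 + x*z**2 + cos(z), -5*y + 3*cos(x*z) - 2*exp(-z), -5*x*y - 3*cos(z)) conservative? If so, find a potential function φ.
No, ∇×F = (3*x*sin(x*z) - 5*x - 2*exp(-z), 2*x*z + 5*y - sin(z), -3*z*sin(x*z)) ≠ 0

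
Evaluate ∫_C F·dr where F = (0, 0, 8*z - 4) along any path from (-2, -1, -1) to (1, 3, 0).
-8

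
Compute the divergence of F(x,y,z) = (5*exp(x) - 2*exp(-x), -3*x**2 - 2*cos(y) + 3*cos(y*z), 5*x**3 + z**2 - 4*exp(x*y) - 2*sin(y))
-3*z*sin(y*z) + 2*z + 5*exp(x) + 2*sin(y) + 2*exp(-x)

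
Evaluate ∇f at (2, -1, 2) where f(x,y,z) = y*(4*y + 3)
(0, -5, 0)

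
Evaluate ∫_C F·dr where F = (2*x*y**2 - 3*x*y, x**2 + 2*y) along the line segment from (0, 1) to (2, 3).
58/3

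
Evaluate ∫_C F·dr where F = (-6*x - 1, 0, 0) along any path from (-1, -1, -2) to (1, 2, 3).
-2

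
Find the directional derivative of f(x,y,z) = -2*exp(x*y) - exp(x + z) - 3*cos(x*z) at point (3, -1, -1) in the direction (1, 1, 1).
-2*sqrt(3)*(2 + 3*exp(3)*sin(3) + exp(5))*exp(-3)/3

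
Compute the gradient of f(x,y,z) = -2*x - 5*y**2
(-2, -10*y, 0)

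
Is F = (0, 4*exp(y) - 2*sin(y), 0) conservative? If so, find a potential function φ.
Yes, F is conservative. φ = 4*exp(y) + 2*cos(y)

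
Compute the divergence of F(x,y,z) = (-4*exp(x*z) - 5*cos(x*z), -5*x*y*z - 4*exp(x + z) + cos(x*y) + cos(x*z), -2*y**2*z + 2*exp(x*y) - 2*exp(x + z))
-5*x*z - x*sin(x*y) - 2*y**2 - 4*z*exp(x*z) + 5*z*sin(x*z) - 2*exp(x + z)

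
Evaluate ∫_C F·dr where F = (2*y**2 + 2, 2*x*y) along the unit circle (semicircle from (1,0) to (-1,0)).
-16/3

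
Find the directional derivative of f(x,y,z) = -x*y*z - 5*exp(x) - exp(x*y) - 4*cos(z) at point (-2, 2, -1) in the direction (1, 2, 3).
sqrt(14)*(-12*exp(4)*sin(1) - 5*exp(2) + 2 + 10*exp(4))*exp(-4)/14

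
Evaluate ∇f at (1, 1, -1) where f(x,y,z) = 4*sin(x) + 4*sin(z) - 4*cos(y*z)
(4*cos(1), 4*sin(1), 4*sqrt(2)*cos(pi/4 + 1))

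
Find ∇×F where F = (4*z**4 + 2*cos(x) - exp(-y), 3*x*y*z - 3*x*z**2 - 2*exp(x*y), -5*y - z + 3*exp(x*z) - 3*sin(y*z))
(-3*x*y + 6*x*z - 3*z*cos(y*z) - 5, z*(16*z**2 - 3*exp(x*z)), 3*y*z - 2*y*exp(x*y) - 3*z**2 - exp(-y))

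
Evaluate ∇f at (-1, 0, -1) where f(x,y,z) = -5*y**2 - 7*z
(0, 0, -7)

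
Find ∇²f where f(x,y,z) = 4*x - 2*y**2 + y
-4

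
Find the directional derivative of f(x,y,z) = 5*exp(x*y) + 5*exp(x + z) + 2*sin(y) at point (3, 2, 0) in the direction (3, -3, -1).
sqrt(19)*(-15*exp(6) - 6*cos(2) + 10*exp(3))/19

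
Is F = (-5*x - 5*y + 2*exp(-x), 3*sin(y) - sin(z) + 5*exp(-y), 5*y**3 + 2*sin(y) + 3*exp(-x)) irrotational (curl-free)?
No, ∇×F = (15*y**2 + 2*cos(y) + cos(z), 3*exp(-x), 5)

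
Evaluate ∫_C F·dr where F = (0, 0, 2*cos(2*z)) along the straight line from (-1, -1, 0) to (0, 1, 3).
sin(6)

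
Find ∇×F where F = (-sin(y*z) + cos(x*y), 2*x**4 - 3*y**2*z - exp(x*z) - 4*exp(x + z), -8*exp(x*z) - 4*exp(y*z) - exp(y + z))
(x*exp(x*z) + 3*y**2 - 4*z*exp(y*z) + 4*exp(x + z) - exp(y + z), -y*cos(y*z) + 8*z*exp(x*z), 8*x**3 + x*sin(x*y) - z*exp(x*z) + z*cos(y*z) - 4*exp(x + z))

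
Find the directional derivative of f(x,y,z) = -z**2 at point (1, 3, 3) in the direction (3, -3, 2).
-6*sqrt(22)/11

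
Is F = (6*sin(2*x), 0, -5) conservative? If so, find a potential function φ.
Yes, F is conservative. φ = -5*z - 3*cos(2*x)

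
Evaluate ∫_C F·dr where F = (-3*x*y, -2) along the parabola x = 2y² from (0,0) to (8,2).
-788/5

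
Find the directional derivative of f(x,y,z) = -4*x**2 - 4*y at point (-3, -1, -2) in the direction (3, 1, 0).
34*sqrt(10)/5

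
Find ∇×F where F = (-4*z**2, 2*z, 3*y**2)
(6*y - 2, -8*z, 0)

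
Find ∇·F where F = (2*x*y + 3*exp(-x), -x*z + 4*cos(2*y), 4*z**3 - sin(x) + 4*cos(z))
2*y + 12*z**2 - 8*sin(2*y) - 4*sin(z) - 3*exp(-x)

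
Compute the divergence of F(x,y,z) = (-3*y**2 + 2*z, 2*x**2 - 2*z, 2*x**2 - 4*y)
0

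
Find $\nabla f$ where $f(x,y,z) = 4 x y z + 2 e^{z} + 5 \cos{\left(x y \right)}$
(y*(4*z - 5*sin(x*y)), x*(4*z - 5*sin(x*y)), 4*x*y + 2*exp(z))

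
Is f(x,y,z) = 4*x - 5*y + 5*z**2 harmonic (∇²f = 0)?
No, ∇²f = 10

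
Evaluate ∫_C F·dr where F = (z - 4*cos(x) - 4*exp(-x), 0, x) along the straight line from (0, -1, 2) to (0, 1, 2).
0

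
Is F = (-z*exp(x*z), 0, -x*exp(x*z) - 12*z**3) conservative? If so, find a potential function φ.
Yes, F is conservative. φ = -3*z**4 - exp(x*z)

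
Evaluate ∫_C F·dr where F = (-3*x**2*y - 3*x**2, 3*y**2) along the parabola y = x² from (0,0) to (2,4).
184/5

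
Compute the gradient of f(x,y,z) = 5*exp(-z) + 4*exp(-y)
(0, -4*exp(-y), -5*exp(-z))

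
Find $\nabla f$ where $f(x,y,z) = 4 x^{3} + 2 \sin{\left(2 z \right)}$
(12*x**2, 0, 4*cos(2*z))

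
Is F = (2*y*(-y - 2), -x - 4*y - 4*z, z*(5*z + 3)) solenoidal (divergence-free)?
No, ∇·F = 10*z - 1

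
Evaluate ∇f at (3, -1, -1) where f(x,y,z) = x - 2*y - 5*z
(1, -2, -5)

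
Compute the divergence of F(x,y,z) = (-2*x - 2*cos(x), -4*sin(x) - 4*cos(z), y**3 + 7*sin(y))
2*sin(x) - 2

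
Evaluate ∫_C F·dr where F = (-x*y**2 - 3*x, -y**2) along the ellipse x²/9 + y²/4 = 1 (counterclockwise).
0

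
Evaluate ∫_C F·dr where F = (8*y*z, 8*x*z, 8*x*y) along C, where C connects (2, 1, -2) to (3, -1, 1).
8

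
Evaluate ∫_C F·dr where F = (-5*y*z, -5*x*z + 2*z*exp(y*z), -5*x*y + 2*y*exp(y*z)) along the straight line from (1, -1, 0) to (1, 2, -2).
2*exp(-4) + 18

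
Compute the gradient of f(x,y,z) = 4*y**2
(0, 8*y, 0)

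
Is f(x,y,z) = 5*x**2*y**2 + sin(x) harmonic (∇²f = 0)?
No, ∇²f = 10*x**2 + 10*y**2 - sin(x)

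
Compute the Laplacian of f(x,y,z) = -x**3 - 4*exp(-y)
-6*x - 4*exp(-y)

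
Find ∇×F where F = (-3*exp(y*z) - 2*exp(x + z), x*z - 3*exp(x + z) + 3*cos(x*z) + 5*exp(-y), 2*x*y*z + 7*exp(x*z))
(2*x*z + 3*x*sin(x*z) - x + 3*exp(x + z), -2*y*z - 3*y*exp(y*z) - 7*z*exp(x*z) - 2*exp(x + z), 3*z*exp(y*z) - 3*z*sin(x*z) + z - 3*exp(x + z))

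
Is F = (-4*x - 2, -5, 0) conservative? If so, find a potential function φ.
Yes, F is conservative. φ = -2*x**2 - 2*x - 5*y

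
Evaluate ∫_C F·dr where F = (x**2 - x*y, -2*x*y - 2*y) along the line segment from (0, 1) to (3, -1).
17/2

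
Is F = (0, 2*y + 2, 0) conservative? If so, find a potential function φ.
Yes, F is conservative. φ = y*(y + 2)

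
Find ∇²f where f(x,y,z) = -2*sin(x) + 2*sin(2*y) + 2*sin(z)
2*sin(x) - 8*sin(2*y) - 2*sin(z)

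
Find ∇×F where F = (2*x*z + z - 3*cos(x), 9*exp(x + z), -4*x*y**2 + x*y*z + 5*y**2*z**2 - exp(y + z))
(-8*x*y + x*z + 10*y*z**2 - 9*exp(x + z) - exp(y + z), 2*x + 4*y**2 - y*z + 1, 9*exp(x + z))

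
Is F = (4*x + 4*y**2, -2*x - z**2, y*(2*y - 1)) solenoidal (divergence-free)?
No, ∇·F = 4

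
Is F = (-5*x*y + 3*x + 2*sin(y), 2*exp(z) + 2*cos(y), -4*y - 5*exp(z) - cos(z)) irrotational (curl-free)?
No, ∇×F = (-2*exp(z) - 4, 0, 5*x - 2*cos(y))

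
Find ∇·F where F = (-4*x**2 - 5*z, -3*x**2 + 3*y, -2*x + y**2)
3 - 8*x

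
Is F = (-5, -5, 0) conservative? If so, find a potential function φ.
Yes, F is conservative. φ = -5*x - 5*y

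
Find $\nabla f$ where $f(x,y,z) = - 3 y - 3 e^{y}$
(0, -3*exp(y) - 3, 0)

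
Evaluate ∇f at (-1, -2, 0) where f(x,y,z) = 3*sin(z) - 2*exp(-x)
(2*E, 0, 3)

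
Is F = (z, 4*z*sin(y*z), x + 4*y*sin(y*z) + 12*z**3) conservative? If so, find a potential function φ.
Yes, F is conservative. φ = x*z + 3*z**4 - 4*cos(y*z)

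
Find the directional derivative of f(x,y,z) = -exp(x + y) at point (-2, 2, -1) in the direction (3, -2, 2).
-sqrt(17)/17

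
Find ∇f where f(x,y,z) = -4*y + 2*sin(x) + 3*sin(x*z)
(3*z*cos(x*z) + 2*cos(x), -4, 3*x*cos(x*z))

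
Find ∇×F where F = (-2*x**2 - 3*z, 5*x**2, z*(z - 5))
(0, -3, 10*x)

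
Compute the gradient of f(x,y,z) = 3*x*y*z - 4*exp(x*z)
(z*(3*y - 4*exp(x*z)), 3*x*z, x*(3*y - 4*exp(x*z)))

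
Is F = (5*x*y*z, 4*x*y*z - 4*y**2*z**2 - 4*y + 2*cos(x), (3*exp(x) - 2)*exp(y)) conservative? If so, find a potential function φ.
No, ∇×F = (-4*x*y + 8*y**2*z + (3*exp(x) - 2)*exp(y), 5*x*y - 3*exp(x + y), -5*x*z + 4*y*z - 2*sin(x)) ≠ 0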